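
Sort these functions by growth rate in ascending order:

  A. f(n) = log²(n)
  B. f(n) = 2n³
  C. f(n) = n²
A < C < B

Comparing growth rates:
A = log²(n) is O(log² n)
C = n² is O(n²)
B = 2n³ is O(n³)

Therefore, the order from slowest to fastest is: A < C < B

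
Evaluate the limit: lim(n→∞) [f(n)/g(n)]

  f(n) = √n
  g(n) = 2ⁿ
0

Since √n (O(√n)) grows slower than 2ⁿ (O(2ⁿ)),
the ratio f(n)/g(n) → 0 as n → ∞.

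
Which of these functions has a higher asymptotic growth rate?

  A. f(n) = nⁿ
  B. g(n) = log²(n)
A

f(n) = nⁿ is O(nⁿ), while g(n) = log²(n) is O(log² n).
Since O(nⁿ) grows faster than O(log² n), f(n) dominates.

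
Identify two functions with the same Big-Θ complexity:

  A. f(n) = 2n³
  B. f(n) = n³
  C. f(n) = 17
A and B

Examining each function:
  A. 2n³ is O(n³)
  B. n³ is O(n³)
  C. 17 is O(1)

Functions A and B both have the same complexity class.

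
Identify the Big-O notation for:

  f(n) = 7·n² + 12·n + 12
O(n²)

The dominant term in 7·n² + 12·n + 12 is 7·n², which is Θ(n²).
Lower-order terms (12·n, 12) are asymptotically negligible.
Constants are absorbed, so the tightest bound is O(n²).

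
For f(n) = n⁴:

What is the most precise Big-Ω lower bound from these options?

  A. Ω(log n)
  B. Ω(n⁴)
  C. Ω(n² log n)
B

f(n) = n⁴ is Ω(n⁴).
All listed options are valid Big-Ω bounds (lower bounds),
but Ω(n⁴) is the tightest (largest valid bound).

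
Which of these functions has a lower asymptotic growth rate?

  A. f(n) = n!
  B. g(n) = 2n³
B

f(n) = n! is O(n!), while g(n) = 2n³ is O(n³).
Since O(n³) grows slower than O(n!), g(n) is dominated.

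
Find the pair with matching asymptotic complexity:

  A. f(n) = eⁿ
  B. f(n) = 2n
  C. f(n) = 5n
B and C

Examining each function:
  A. eⁿ is O(eⁿ)
  B. 2n is O(n)
  C. 5n is O(n)

Functions B and C both have the same complexity class.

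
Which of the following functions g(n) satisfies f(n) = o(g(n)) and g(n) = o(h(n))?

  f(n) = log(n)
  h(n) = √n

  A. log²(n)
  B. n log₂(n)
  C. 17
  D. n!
A

We need g(n) with log(n) = o(g(n)) and g(n) = o(√n), i.e. O(log n) ≺ g ≺ O(√n).
Check each option:
  A. log²(n) — O(log² n) is strictly between O(log n) and O(√n) ✓
  B. n log₂(n) — O(n log n) does not grow strictly slower than h(n)
  C. 17 — O(1) does not grow strictly faster than f(n)
  D. n! — O(n!) does not grow strictly slower than h(n)

Only option A (log²(n)) lies strictly between.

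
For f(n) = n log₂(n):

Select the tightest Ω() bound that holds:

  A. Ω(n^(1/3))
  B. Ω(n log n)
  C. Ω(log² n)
B

f(n) = n log₂(n) is Ω(n log n).
All listed options are valid Big-Ω bounds (lower bounds),
but Ω(n log n) is the tightest (largest valid bound).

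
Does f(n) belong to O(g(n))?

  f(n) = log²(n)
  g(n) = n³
True

f(n) = log²(n) is O(log² n), and g(n) = n³ is O(n³).
Since O(log² n) ⊆ O(n³) (f grows no faster than g), f(n) = O(g(n)) is true.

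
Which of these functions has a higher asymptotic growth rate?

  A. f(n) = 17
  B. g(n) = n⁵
B

f(n) = 17 is O(1), while g(n) = n⁵ is O(n⁵).
Since O(n⁵) grows faster than O(1), g(n) dominates.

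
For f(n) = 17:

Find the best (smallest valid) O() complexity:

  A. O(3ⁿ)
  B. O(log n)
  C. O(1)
C

f(n) = 17 is O(1).
All listed options are valid Big-O bounds (upper bounds),
but O(1) is the tightest (smallest valid bound).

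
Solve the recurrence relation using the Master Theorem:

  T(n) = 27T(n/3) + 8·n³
Θ(n³ log n)

Master Theorem: a = 27, b = 3, f(n) = 8·n³.
Compute the critical exponent d = log₃(27) = 3.
Compare f(n) = Θ(n³) against n^d:
  k = 3 = d, so f(n) = Θ(n^d) — Case 2.
  Work is balanced across levels: T(n) = Θ(n^d log n) = Θ(n³ log n).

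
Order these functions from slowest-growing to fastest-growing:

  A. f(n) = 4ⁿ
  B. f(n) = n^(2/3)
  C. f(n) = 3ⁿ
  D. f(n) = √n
D < B < C < A

Comparing growth rates:
D = √n is O(√n)
B = n^(2/3) is O(n^(2/3))
C = 3ⁿ is O(3ⁿ)
A = 4ⁿ is O(4ⁿ)

Therefore, the order from slowest to fastest is: D < B < C < A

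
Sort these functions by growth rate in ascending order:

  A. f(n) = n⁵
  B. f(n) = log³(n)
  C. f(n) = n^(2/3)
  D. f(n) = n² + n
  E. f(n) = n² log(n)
B < C < D < E < A

Comparing growth rates:
B = log³(n) is O(log³ n)
C = n^(2/3) is O(n^(2/3))
D = n² + n is O(n²)
E = n² log(n) is O(n² log n)
A = n⁵ is O(n⁵)

Therefore, the order from slowest to fastest is: B < C < D < E < A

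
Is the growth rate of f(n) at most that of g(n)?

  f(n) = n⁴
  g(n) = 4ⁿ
True

f(n) = n⁴ is O(n⁴), and g(n) = 4ⁿ is O(4ⁿ).
Since O(n⁴) ⊆ O(4ⁿ) (f grows no faster than g), f(n) = O(g(n)) is true.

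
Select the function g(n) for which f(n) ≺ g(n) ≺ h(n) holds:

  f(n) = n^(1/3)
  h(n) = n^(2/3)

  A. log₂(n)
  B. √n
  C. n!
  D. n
B

We need g(n) with n^(1/3) = o(g(n)) and g(n) = o(n^(2/3)), i.e. O(n^(1/3)) ≺ g ≺ O(n^(2/3)).
Check each option:
  A. log₂(n) — O(log n) does not grow strictly faster than f(n)
  B. √n — O(√n) is strictly between O(n^(1/3)) and O(n^(2/3)) ✓
  C. n! — O(n!) does not grow strictly slower than h(n)
  D. n — O(n) does not grow strictly slower than h(n)

Only option B (√n) lies strictly between.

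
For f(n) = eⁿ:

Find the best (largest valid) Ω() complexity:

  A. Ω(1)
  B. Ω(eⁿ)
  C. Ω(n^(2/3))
B

f(n) = eⁿ is Ω(eⁿ).
All listed options are valid Big-Ω bounds (lower bounds),
but Ω(eⁿ) is the tightest (largest valid bound).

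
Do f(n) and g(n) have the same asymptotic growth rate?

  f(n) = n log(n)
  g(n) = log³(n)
False

f(n) = n log(n) is O(n log n), and g(n) = log³(n) is O(log³ n).
Since they have different growth rates, f(n) = Θ(g(n)) is false.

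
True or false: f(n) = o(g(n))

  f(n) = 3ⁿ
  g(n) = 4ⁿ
True

f(n) = 3ⁿ is O(3ⁿ), and g(n) = 4ⁿ is O(4ⁿ).
Since O(3ⁿ) grows strictly slower than O(4ⁿ), f(n) = o(g(n)) is true.
This means lim(n→∞) f(n)/g(n) = 0.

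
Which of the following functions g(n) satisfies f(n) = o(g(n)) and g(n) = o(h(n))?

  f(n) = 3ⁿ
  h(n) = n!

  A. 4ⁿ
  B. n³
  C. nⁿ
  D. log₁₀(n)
A

We need g(n) with 3ⁿ = o(g(n)) and g(n) = o(n!), i.e. O(3ⁿ) ≺ g ≺ O(n!).
Check each option:
  A. 4ⁿ — O(4ⁿ) is strictly between O(3ⁿ) and O(n!) ✓
  B. n³ — O(n³) does not grow strictly faster than f(n)
  C. nⁿ — O(nⁿ) does not grow strictly slower than h(n)
  D. log₁₀(n) — O(log n) does not grow strictly faster than f(n)

Only option A (4ⁿ) lies strictly between.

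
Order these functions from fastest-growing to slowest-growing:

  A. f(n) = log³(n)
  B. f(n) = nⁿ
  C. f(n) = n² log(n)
B > C > A

Comparing growth rates:
B = nⁿ is O(nⁿ)
C = n² log(n) is O(n² log n)
A = log³(n) is O(log³ n)

Therefore, the order from fastest to slowest is: B > C > A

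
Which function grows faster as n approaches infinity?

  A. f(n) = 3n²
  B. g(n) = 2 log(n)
A

f(n) = 3n² is O(n²), while g(n) = 2 log(n) is O(log n).
Since O(n²) grows faster than O(log n), f(n) dominates.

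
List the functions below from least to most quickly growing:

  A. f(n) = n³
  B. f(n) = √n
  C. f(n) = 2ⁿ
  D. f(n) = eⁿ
B < A < C < D

Comparing growth rates:
B = √n is O(√n)
A = n³ is O(n³)
C = 2ⁿ is O(2ⁿ)
D = eⁿ is O(eⁿ)

Therefore, the order from slowest to fastest is: B < A < C < D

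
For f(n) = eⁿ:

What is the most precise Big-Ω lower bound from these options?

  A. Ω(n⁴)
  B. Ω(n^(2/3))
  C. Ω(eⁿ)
C

f(n) = eⁿ is Ω(eⁿ).
All listed options are valid Big-Ω bounds (lower bounds),
but Ω(eⁿ) is the tightest (largest valid bound).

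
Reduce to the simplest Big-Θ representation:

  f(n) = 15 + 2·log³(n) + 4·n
Θ(n)

Order the terms by growth rate: 15 ≺ 2·log³(n) ≺ 4·n.
The fastest-growing term 4·n dominates as n → ∞; dropping its constant factor gives Θ(n).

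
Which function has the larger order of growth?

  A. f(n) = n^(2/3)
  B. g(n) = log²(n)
A

f(n) = n^(2/3) is O(n^(2/3)), while g(n) = log²(n) is O(log² n).
Since O(n^(2/3)) grows faster than O(log² n), f(n) dominates.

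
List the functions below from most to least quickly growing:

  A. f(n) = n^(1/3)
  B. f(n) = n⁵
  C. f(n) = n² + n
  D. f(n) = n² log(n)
B > D > C > A

Comparing growth rates:
B = n⁵ is O(n⁵)
D = n² log(n) is O(n² log n)
C = n² + n is O(n²)
A = n^(1/3) is O(n^(1/3))

Therefore, the order from fastest to slowest is: B > D > C > A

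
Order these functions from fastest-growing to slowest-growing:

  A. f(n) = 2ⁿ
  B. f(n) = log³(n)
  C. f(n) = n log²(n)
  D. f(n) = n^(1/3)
A > C > D > B

Comparing growth rates:
A = 2ⁿ is O(2ⁿ)
C = n log²(n) is O(n log² n)
D = n^(1/3) is O(n^(1/3))
B = log³(n) is O(log³ n)

Therefore, the order from fastest to slowest is: A > C > D > B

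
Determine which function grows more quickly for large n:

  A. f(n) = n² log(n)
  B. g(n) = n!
B

f(n) = n² log(n) is O(n² log n), while g(n) = n! is O(n!).
Since O(n!) grows faster than O(n² log n), g(n) dominates.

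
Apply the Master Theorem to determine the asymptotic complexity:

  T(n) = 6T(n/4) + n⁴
Θ(n⁴)

Master Theorem: a = 6, b = 4, f(n) = n⁴.
Compute the critical exponent d = log₄(6) = 1.292.
Compare f(n) = Θ(n⁴) against n^d:
  k = 4 > d = 1.292, so f(n) = Ω(n^(d+ε)) — Case 3.
  Regularity: a·(n/b)^4/n^4 = a/b^4 = 6/256 < 1 ✓.
  The top-level work dominates: T(n) = Θ(f(n)) = Θ(n⁴).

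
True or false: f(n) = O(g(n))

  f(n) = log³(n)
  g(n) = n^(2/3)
True

f(n) = log³(n) is O(log³ n), and g(n) = n^(2/3) is O(n^(2/3)).
Since O(log³ n) ⊆ O(n^(2/3)) (f grows no faster than g), f(n) = O(g(n)) is true.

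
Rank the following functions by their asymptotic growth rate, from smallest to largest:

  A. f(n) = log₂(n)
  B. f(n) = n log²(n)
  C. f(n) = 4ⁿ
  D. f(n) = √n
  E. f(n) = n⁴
A < D < B < E < C

Comparing growth rates:
A = log₂(n) is O(log n)
D = √n is O(√n)
B = n log²(n) is O(n log² n)
E = n⁴ is O(n⁴)
C = 4ⁿ is O(4ⁿ)

Therefore, the order from slowest to fastest is: A < D < B < E < C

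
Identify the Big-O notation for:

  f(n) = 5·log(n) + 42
O(log n)

The dominant term in 5·log(n) + 42 is 5·log(n), which is Θ(log n).
Lower-order terms (42) are asymptotically negligible.
Constants are absorbed, so the tightest bound is O(log n).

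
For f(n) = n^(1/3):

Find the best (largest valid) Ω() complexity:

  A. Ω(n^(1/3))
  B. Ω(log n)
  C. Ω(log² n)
A

f(n) = n^(1/3) is Ω(n^(1/3)).
All listed options are valid Big-Ω bounds (lower bounds),
but Ω(n^(1/3)) is the tightest (largest valid bound).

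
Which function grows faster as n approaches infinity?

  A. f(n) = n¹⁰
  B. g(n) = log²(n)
A

f(n) = n¹⁰ is O(n¹⁰), while g(n) = log²(n) is O(log² n).
Since O(n¹⁰) grows faster than O(log² n), f(n) dominates.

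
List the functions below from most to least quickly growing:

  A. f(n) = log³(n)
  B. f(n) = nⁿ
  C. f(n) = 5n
B > C > A

Comparing growth rates:
B = nⁿ is O(nⁿ)
C = 5n is O(n)
A = log³(n) is O(log³ n)

Therefore, the order from fastest to slowest is: B > C > A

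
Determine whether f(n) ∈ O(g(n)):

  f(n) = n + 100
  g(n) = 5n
True

f(n) = n + 100 and g(n) = 5n are both O(n).
Big-O permits equal growth rates (f ≤ c·g for some c), so f(n) = O(g(n)) is true.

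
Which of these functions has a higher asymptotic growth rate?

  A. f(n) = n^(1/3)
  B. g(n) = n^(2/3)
B

f(n) = n^(1/3) is O(n^(1/3)), while g(n) = n^(2/3) is O(n^(2/3)).
Since O(n^(2/3)) grows faster than O(n^(1/3)), g(n) dominates.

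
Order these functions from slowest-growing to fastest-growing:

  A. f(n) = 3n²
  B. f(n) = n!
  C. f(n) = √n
C < A < B

Comparing growth rates:
C = √n is O(√n)
A = 3n² is O(n²)
B = n! is O(n!)

Therefore, the order from slowest to fastest is: C < A < B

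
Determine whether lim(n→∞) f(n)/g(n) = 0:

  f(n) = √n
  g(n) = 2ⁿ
True

f(n) = √n is O(√n), and g(n) = 2ⁿ is O(2ⁿ).
Since O(√n) grows strictly slower than O(2ⁿ), f(n) = o(g(n)) is true.
This means lim(n→∞) f(n)/g(n) = 0.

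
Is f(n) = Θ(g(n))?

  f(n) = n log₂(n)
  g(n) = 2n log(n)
True

f(n) = n log₂(n) and g(n) = 2n log(n) are both O(n log n).
Since they have the same asymptotic growth rate, f(n) = Θ(g(n)) is true.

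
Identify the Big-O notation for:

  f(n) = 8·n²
O(n²)

The dominant term in 8·n² is 8·n², which is Θ(n²).
Constants are absorbed, so the tightest bound is O(n²).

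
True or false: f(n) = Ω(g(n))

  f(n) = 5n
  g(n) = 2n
True

f(n) = 5n and g(n) = 2n are both O(n).
Big-Ω permits equal growth rates (f ≥ c·g for some c > 0), so f(n) = Ω(g(n)) is true.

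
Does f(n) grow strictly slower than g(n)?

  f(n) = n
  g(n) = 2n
False

f(n) = n is O(n), and g(n) = 2n is O(n).
Since they have the same growth rate, f(n) = o(g(n)) is false.
(f = o(g) requires f to grow strictly slower, not equal.)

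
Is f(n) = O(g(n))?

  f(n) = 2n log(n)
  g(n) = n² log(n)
True

f(n) = 2n log(n) is O(n log n), and g(n) = n² log(n) is O(n² log n).
Since O(n log n) ⊆ O(n² log n) (f grows no faster than g), f(n) = O(g(n)) is true.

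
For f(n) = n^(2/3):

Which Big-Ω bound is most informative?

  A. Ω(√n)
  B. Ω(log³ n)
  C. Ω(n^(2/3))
C

f(n) = n^(2/3) is Ω(n^(2/3)).
All listed options are valid Big-Ω bounds (lower bounds),
but Ω(n^(2/3)) is the tightest (largest valid bound).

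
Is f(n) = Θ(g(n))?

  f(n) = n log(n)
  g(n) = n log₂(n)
True

f(n) = n log(n) and g(n) = n log₂(n) are both O(n log n).
Since they have the same asymptotic growth rate, f(n) = Θ(g(n)) is true.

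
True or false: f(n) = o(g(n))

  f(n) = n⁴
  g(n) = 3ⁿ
True

f(n) = n⁴ is O(n⁴), and g(n) = 3ⁿ is O(3ⁿ).
Since O(n⁴) grows strictly slower than O(3ⁿ), f(n) = o(g(n)) is true.
This means lim(n→∞) f(n)/g(n) = 0.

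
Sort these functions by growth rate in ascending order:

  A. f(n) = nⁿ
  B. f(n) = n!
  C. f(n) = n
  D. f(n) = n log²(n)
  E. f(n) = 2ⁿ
C < D < E < B < A

Comparing growth rates:
C = n is O(n)
D = n log²(n) is O(n log² n)
E = 2ⁿ is O(2ⁿ)
B = n! is O(n!)
A = nⁿ is O(nⁿ)

Therefore, the order from slowest to fastest is: C < D < E < B < A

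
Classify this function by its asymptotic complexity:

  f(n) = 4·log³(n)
O(log³ n)

The dominant term in 4·log³(n) is 4·log³(n), which is Θ(log³ n).
Constants are absorbed, so the tightest bound is O(log³ n).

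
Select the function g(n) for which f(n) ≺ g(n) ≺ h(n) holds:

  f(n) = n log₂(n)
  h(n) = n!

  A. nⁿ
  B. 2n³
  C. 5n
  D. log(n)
B

We need g(n) with n log₂(n) = o(g(n)) and g(n) = o(n!), i.e. O(n log n) ≺ g ≺ O(n!).
Check each option:
  A. nⁿ — O(nⁿ) does not grow strictly slower than h(n)
  B. 2n³ — O(n³) is strictly between O(n log n) and O(n!) ✓
  C. 5n — O(n) does not grow strictly faster than f(n)
  D. log(n) — O(log n) does not grow strictly faster than f(n)

Only option B (2n³) lies strictly between.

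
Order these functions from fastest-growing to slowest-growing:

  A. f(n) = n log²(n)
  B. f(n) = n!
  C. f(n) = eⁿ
B > C > A

Comparing growth rates:
B = n! is O(n!)
C = eⁿ is O(eⁿ)
A = n log²(n) is O(n log² n)

Therefore, the order from fastest to slowest is: B > C > A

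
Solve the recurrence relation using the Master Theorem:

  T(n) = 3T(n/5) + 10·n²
Θ(n²)

Master Theorem: a = 3, b = 5, f(n) = 10·n².
Compute the critical exponent d = log₅(3) = 0.683.
Compare f(n) = Θ(n²) against n^d:
  k = 2 > d = 0.683, so f(n) = Ω(n^(d+ε)) — Case 3.
  Regularity: a·(n/b)^2/n^2 = a/b^2 = 3/25 < 1 ✓.
  The top-level work dominates: T(n) = Θ(f(n)) = Θ(n²).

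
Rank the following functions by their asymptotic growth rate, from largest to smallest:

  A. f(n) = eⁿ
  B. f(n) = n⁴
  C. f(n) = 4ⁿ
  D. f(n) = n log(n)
C > A > B > D

Comparing growth rates:
C = 4ⁿ is O(4ⁿ)
A = eⁿ is O(eⁿ)
B = n⁴ is O(n⁴)
D = n log(n) is O(n log n)

Therefore, the order from fastest to slowest is: C > A > B > D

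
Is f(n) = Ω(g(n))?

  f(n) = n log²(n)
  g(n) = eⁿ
False

f(n) = n log²(n) is O(n log² n), and g(n) = eⁿ is O(eⁿ).
Since O(n log² n) grows slower than O(eⁿ), f(n) = Ω(g(n)) is false.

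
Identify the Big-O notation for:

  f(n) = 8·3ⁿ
O(3ⁿ)

The dominant term in 8·3ⁿ is 8·3ⁿ, which is Θ(3ⁿ).
Constants are absorbed, so the tightest bound is O(3ⁿ).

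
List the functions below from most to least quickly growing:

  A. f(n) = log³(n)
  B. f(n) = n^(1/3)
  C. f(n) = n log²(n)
C > B > A

Comparing growth rates:
C = n log²(n) is O(n log² n)
B = n^(1/3) is O(n^(1/3))
A = log³(n) is O(log³ n)

Therefore, the order from fastest to slowest is: C > B > A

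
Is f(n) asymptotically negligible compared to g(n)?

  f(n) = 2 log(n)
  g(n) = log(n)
False

f(n) = 2 log(n) is O(log n), and g(n) = log(n) is O(log n).
Since they have the same growth rate, f(n) = o(g(n)) is false.
(f = o(g) requires f to grow strictly slower, not equal.)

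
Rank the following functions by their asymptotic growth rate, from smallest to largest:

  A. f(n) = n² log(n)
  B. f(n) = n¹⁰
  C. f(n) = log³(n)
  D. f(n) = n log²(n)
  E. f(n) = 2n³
C < D < A < E < B

Comparing growth rates:
C = log³(n) is O(log³ n)
D = n log²(n) is O(n log² n)
A = n² log(n) is O(n² log n)
E = 2n³ is O(n³)
B = n¹⁰ is O(n¹⁰)

Therefore, the order from slowest to fastest is: C < D < A < E < B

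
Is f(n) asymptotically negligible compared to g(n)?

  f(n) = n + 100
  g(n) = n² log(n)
True

f(n) = n + 100 is O(n), and g(n) = n² log(n) is O(n² log n).
Since O(n) grows strictly slower than O(n² log n), f(n) = o(g(n)) is true.
This means lim(n→∞) f(n)/g(n) = 0.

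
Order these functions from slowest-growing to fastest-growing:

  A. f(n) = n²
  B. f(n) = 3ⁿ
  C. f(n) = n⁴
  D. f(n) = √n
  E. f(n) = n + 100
D < E < A < C < B

Comparing growth rates:
D = √n is O(√n)
E = n + 100 is O(n)
A = n² is O(n²)
C = n⁴ is O(n⁴)
B = 3ⁿ is O(3ⁿ)

Therefore, the order from slowest to fastest is: D < E < A < C < B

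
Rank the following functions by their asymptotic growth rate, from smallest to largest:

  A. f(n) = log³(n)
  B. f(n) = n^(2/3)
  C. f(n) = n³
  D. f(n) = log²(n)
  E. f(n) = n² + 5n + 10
D < A < B < E < C

Comparing growth rates:
D = log²(n) is O(log² n)
A = log³(n) is O(log³ n)
B = n^(2/3) is O(n^(2/3))
E = n² + 5n + 10 is O(n²)
C = n³ is O(n³)

Therefore, the order from slowest to fastest is: D < A < B < E < C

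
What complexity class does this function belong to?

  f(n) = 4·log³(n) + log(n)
O(log³ n)

The dominant term in 4·log³(n) + log(n) is 4·log³(n), which is Θ(log³ n).
Lower-order terms (log(n)) are asymptotically negligible.
Constants are absorbed, so the tightest bound is O(log³ n).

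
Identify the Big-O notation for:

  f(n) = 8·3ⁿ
O(3ⁿ)

The dominant term in 8·3ⁿ is 8·3ⁿ, which is Θ(3ⁿ).
Constants are absorbed, so the tightest bound is O(3ⁿ).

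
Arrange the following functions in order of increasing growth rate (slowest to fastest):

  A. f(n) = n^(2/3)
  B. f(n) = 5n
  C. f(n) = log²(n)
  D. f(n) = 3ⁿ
C < A < B < D

Comparing growth rates:
C = log²(n) is O(log² n)
A = n^(2/3) is O(n^(2/3))
B = 5n is O(n)
D = 3ⁿ is O(3ⁿ)

Therefore, the order from slowest to fastest is: C < A < B < D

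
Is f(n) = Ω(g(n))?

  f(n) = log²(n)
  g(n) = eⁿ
False

f(n) = log²(n) is O(log² n), and g(n) = eⁿ is O(eⁿ).
Since O(log² n) grows slower than O(eⁿ), f(n) = Ω(g(n)) is false.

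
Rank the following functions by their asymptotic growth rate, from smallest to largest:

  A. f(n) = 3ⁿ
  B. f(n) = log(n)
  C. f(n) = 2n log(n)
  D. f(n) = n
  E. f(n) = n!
B < D < C < A < E

Comparing growth rates:
B = log(n) is O(log n)
D = n is O(n)
C = 2n log(n) is O(n log n)
A = 3ⁿ is O(3ⁿ)
E = n! is O(n!)

Therefore, the order from slowest to fastest is: B < D < C < A < E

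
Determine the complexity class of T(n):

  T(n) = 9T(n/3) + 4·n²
Θ(n² log n)

Master Theorem: a = 9, b = 3, f(n) = 4·n².
Compute the critical exponent d = log₃(9) = 2.
Compare f(n) = Θ(n²) against n^d:
  k = 2 = d, so f(n) = Θ(n^d) — Case 2.
  Work is balanced across levels: T(n) = Θ(n^d log n) = Θ(n² log n).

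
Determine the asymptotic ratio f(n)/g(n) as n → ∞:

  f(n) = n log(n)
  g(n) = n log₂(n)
log(2)

Since n log(n) and n log₂(n) have the same growth rate (O(n log n)),
the ratio converges to a constant: log(2).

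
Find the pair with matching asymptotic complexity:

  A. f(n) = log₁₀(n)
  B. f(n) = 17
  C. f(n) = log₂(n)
A and C

Examining each function:
  A. log₁₀(n) is O(log n)
  B. 17 is O(1)
  C. log₂(n) is O(log n)

Functions A and C both have the same complexity class.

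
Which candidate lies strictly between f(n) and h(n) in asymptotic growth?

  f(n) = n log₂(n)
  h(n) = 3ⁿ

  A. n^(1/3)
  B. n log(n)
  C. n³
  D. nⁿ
C

We need g(n) with n log₂(n) = o(g(n)) and g(n) = o(3ⁿ), i.e. O(n log n) ≺ g ≺ O(3ⁿ).
Check each option:
  A. n^(1/3) — O(n^(1/3)) does not grow strictly faster than f(n)
  B. n log(n) — O(n log n) does not grow strictly faster than f(n)
  C. n³ — O(n³) is strictly between O(n log n) and O(3ⁿ) ✓
  D. nⁿ — O(nⁿ) does not grow strictly slower than h(n)

Only option C (n³) lies strictly between.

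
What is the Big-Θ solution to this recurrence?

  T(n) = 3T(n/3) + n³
Θ(n³)

Master Theorem: a = 3, b = 3, f(n) = n³.
Compute the critical exponent d = log₃(3) = 1.
Compare f(n) = Θ(n³) against n^d:
  k = 3 > d = 1, so f(n) = Ω(n^(d+ε)) — Case 3.
  Regularity: a·(n/b)^3/n^3 = a/b^3 = 3/27 < 1 ✓.
  The top-level work dominates: T(n) = Θ(f(n)) = Θ(n³).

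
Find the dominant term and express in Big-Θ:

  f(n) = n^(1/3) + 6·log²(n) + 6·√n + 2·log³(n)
Θ(√n)

Order the terms by growth rate: 6·log²(n) ≺ 2·log³(n) ≺ n^(1/3) ≺ 6·√n.
The fastest-growing term 6·√n dominates as n → ∞; dropping its constant factor gives Θ(√n).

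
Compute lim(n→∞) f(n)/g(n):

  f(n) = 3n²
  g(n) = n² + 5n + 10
3

Since 3n² and n² + 5n + 10 have the same growth rate (O(n²)),
the ratio converges to a constant: 3.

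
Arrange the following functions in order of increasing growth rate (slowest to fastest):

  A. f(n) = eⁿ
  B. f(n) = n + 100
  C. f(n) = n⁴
B < C < A

Comparing growth rates:
B = n + 100 is O(n)
C = n⁴ is O(n⁴)
A = eⁿ is O(eⁿ)

Therefore, the order from slowest to fastest is: B < C < A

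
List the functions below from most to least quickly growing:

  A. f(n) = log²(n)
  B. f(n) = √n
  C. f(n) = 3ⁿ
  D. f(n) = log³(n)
C > B > D > A

Comparing growth rates:
C = 3ⁿ is O(3ⁿ)
B = √n is O(√n)
D = log³(n) is O(log³ n)
A = log²(n) is O(log² n)

Therefore, the order from fastest to slowest is: C > B > D > A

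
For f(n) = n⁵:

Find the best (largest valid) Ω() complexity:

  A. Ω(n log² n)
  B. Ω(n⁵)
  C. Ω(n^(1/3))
B

f(n) = n⁵ is Ω(n⁵).
All listed options are valid Big-Ω bounds (lower bounds),
but Ω(n⁵) is the tightest (largest valid bound).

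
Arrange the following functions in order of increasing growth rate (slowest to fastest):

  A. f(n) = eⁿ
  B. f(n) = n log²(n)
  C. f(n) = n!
B < A < C

Comparing growth rates:
B = n log²(n) is O(n log² n)
A = eⁿ is O(eⁿ)
C = n! is O(n!)

Therefore, the order from slowest to fastest is: B < A < C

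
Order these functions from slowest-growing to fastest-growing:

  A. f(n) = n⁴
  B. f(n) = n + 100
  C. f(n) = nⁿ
B < A < C

Comparing growth rates:
B = n + 100 is O(n)
A = n⁴ is O(n⁴)
C = nⁿ is O(nⁿ)

Therefore, the order from slowest to fastest is: B < A < C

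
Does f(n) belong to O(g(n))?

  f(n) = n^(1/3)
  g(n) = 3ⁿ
True

f(n) = n^(1/3) is O(n^(1/3)), and g(n) = 3ⁿ is O(3ⁿ).
Since O(n^(1/3)) ⊆ O(3ⁿ) (f grows no faster than g), f(n) = O(g(n)) is true.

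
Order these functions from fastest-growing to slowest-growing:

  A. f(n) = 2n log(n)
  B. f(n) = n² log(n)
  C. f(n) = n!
C > B > A

Comparing growth rates:
C = n! is O(n!)
B = n² log(n) is O(n² log n)
A = 2n log(n) is O(n log n)

Therefore, the order from fastest to slowest is: C > B > A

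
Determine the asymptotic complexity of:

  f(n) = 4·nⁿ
O(nⁿ)

The dominant term in 4·nⁿ is 4·nⁿ, which is Θ(nⁿ).
Constants are absorbed, so the tightest bound is O(nⁿ).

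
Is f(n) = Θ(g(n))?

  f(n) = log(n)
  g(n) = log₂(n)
True

f(n) = log(n) and g(n) = log₂(n) are both O(log n).
Since they have the same asymptotic growth rate, f(n) = Θ(g(n)) is true.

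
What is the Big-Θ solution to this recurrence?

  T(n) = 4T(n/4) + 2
Θ(n)

Master Theorem: a = 4, b = 4, f(n) = 2.
Compute the critical exponent d = log₄(4) = 1.
Compare f(n) = Θ(1) against n^d:
  k = 0 < d = 1, so f(n) = O(n^(d-ε)) — Case 1.
  The recursion cost dominates: T(n) = Θ(n^d) = Θ(n).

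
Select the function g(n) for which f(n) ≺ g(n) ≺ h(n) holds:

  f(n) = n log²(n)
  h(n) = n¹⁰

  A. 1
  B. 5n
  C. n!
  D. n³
D

We need g(n) with n log²(n) = o(g(n)) and g(n) = o(n¹⁰), i.e. O(n log² n) ≺ g ≺ O(n¹⁰).
Check each option:
  A. 1 — O(1) does not grow strictly faster than f(n)
  B. 5n — O(n) does not grow strictly faster than f(n)
  C. n! — O(n!) does not grow strictly slower than h(n)
  D. n³ — O(n³) is strictly between O(n log² n) and O(n¹⁰) ✓

Only option D (n³) lies strictly between.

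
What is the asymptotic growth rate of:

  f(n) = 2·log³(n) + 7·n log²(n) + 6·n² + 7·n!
Θ(n!)

Order the terms by growth rate: 2·log³(n) ≺ 7·n log²(n) ≺ 6·n² ≺ 7·n!.
The fastest-growing term 7·n! dominates as n → ∞; dropping its constant factor gives Θ(n!).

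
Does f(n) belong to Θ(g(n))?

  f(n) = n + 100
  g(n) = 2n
True

f(n) = n + 100 and g(n) = 2n are both O(n).
Since they have the same asymptotic growth rate, f(n) = Θ(g(n)) is true.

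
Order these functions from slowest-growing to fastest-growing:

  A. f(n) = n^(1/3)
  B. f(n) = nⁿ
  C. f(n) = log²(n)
C < A < B

Comparing growth rates:
C = log²(n) is O(log² n)
A = n^(1/3) is O(n^(1/3))
B = nⁿ is O(nⁿ)

Therefore, the order from slowest to fastest is: C < A < B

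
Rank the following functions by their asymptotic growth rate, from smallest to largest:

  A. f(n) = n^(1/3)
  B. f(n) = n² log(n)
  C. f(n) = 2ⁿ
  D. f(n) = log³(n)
D < A < B < C

Comparing growth rates:
D = log³(n) is O(log³ n)
A = n^(1/3) is O(n^(1/3))
B = n² log(n) is O(n² log n)
C = 2ⁿ is O(2ⁿ)

Therefore, the order from slowest to fastest is: D < A < B < C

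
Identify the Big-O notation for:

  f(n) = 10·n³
O(n³)

The dominant term in 10·n³ is 10·n³, which is Θ(n³).
Constants are absorbed, so the tightest bound is O(n³).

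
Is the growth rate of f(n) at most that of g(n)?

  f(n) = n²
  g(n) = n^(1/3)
False

f(n) = n² is O(n²), and g(n) = n^(1/3) is O(n^(1/3)).
Since O(n²) grows faster than O(n^(1/3)), f(n) = O(g(n)) is false.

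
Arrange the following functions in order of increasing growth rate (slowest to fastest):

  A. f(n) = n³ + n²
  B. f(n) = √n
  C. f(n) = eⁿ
B < A < C

Comparing growth rates:
B = √n is O(√n)
A = n³ + n² is O(n³)
C = eⁿ is O(eⁿ)

Therefore, the order from slowest to fastest is: B < A < C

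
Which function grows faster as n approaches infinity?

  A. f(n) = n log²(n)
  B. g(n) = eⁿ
B

f(n) = n log²(n) is O(n log² n), while g(n) = eⁿ is O(eⁿ).
Since O(eⁿ) grows faster than O(n log² n), g(n) dominates.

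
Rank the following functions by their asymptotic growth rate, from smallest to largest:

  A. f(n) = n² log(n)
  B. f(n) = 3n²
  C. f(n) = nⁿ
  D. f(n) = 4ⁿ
B < A < D < C

Comparing growth rates:
B = 3n² is O(n²)
A = n² log(n) is O(n² log n)
D = 4ⁿ is O(4ⁿ)
C = nⁿ is O(nⁿ)

Therefore, the order from slowest to fastest is: B < A < D < C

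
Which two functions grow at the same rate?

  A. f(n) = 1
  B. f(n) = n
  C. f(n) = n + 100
B and C

Examining each function:
  A. 1 is O(1)
  B. n is O(n)
  C. n + 100 is O(n)

Functions B and C both have the same complexity class.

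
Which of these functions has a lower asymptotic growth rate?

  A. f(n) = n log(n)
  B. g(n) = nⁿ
A

f(n) = n log(n) is O(n log n), while g(n) = nⁿ is O(nⁿ).
Since O(n log n) grows slower than O(nⁿ), f(n) is dominated.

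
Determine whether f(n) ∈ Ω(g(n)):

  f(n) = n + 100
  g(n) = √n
True

f(n) = n + 100 is O(n), and g(n) = √n is O(√n).
Since O(n) grows at least as fast as O(√n), f(n) = Ω(g(n)) is true.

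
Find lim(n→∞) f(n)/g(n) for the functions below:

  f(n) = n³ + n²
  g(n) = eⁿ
0

Since n³ + n² (O(n³)) grows slower than eⁿ (O(eⁿ)),
the ratio f(n)/g(n) → 0 as n → ∞.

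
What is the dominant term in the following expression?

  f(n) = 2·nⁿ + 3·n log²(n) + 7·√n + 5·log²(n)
2·nⁿ

Looking at each term:
  - 2·nⁿ is O(nⁿ)
  - 3·n log²(n) is O(n log² n)
  - 7·√n is O(√n)
  - 5·log²(n) is O(log² n)

The term 2·nⁿ (O(nⁿ)) grows fastest and dominates all others.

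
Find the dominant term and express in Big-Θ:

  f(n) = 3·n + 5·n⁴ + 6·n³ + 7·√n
Θ(n⁴)

Order the terms by growth rate: 7·√n ≺ 3·n ≺ 6·n³ ≺ 5·n⁴.
The fastest-growing term 5·n⁴ dominates as n → ∞; dropping its constant factor gives Θ(n⁴).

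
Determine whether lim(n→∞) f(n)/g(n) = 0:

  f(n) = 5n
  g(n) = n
False

f(n) = 5n is O(n), and g(n) = n is O(n).
Since they have the same growth rate, f(n) = o(g(n)) is false.
(f = o(g) requires f to grow strictly slower, not equal.)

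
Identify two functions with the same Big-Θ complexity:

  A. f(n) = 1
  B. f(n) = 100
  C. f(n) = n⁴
A and B

Examining each function:
  A. 1 is O(1)
  B. 100 is O(1)
  C. n⁴ is O(n⁴)

Functions A and B both have the same complexity class.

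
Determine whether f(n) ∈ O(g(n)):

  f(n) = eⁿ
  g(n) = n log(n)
False

f(n) = eⁿ is O(eⁿ), and g(n) = n log(n) is O(n log n).
Since O(eⁿ) grows faster than O(n log n), f(n) = O(g(n)) is false.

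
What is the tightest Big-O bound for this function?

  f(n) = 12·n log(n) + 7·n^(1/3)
O(n log n)

The dominant term in 12·n log(n) + 7·n^(1/3) is 12·n log(n), which is Θ(n log n).
Lower-order terms (7·n^(1/3)) are asymptotically negligible.
Constants are absorbed, so the tightest bound is O(n log n).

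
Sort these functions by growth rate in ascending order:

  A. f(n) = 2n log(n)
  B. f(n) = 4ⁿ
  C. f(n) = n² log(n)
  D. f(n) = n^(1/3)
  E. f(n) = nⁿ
D < A < C < B < E

Comparing growth rates:
D = n^(1/3) is O(n^(1/3))
A = 2n log(n) is O(n log n)
C = n² log(n) is O(n² log n)
B = 4ⁿ is O(4ⁿ)
E = nⁿ is O(nⁿ)

Therefore, the order from slowest to fastest is: D < A < C < B < E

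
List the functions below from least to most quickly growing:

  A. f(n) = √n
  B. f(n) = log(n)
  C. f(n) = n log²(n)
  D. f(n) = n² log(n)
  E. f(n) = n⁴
B < A < C < D < E

Comparing growth rates:
B = log(n) is O(log n)
A = √n is O(√n)
C = n log²(n) is O(n log² n)
D = n² log(n) is O(n² log n)
E = n⁴ is O(n⁴)

Therefore, the order from slowest to fastest is: B < A < C < D < E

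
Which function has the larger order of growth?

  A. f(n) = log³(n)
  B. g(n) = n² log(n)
B

f(n) = log³(n) is O(log³ n), while g(n) = n² log(n) is O(n² log n).
Since O(n² log n) grows faster than O(log³ n), g(n) dominates.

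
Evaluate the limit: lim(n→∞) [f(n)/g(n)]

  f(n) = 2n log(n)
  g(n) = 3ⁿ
0

Since 2n log(n) (O(n log n)) grows slower than 3ⁿ (O(3ⁿ)),
the ratio f(n)/g(n) → 0 as n → ∞.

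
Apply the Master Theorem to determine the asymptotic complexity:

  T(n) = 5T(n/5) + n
Θ(n log n)

Master Theorem: a = 5, b = 5, f(n) = n.
Compute the critical exponent d = log₅(5) = 1.
Compare f(n) = Θ(n) against n^d:
  k = 1 = d, so f(n) = Θ(n^d) — Case 2.
  Work is balanced across levels: T(n) = Θ(n^d log n) = Θ(n log n).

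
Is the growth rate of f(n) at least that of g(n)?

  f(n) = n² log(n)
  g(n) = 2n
True

f(n) = n² log(n) is O(n² log n), and g(n) = 2n is O(n).
Since O(n² log n) grows at least as fast as O(n), f(n) = Ω(g(n)) is true.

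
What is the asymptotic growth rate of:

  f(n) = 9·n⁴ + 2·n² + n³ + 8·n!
Θ(n!)

Order the terms by growth rate: 2·n² ≺ n³ ≺ 9·n⁴ ≺ 8·n!.
The fastest-growing term 8·n! dominates as n → ∞; dropping its constant factor gives Θ(n!).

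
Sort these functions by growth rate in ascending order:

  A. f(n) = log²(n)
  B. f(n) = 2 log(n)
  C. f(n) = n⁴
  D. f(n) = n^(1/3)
B < A < D < C

Comparing growth rates:
B = 2 log(n) is O(log n)
A = log²(n) is O(log² n)
D = n^(1/3) is O(n^(1/3))
C = n⁴ is O(n⁴)

Therefore, the order from slowest to fastest is: B < A < D < C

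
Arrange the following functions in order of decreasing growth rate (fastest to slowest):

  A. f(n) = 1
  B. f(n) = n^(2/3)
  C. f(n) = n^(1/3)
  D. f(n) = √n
B > D > C > A

Comparing growth rates:
B = n^(2/3) is O(n^(2/3))
D = √n is O(√n)
C = n^(1/3) is O(n^(1/3))
A = 1 is O(1)

Therefore, the order from fastest to slowest is: B > D > C > A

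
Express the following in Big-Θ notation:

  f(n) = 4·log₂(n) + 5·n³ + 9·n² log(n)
Θ(n³)

Order the terms by growth rate: 4·log₂(n) ≺ 9·n² log(n) ≺ 5·n³.
The fastest-growing term 5·n³ dominates as n → ∞; dropping its constant factor gives Θ(n³).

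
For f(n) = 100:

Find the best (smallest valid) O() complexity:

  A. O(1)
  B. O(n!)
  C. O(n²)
A

f(n) = 100 is O(1).
All listed options are valid Big-O bounds (upper bounds),
but O(1) is the tightest (smallest valid bound).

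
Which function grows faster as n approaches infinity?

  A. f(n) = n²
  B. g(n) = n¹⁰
B

f(n) = n² is O(n²), while g(n) = n¹⁰ is O(n¹⁰).
Since O(n¹⁰) grows faster than O(n²), g(n) dominates.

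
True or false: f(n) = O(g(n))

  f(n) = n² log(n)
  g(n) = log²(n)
False

f(n) = n² log(n) is O(n² log n), and g(n) = log²(n) is O(log² n).
Since O(n² log n) grows faster than O(log² n), f(n) = O(g(n)) is false.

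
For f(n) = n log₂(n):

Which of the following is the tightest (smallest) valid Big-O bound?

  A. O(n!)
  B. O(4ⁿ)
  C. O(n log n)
C

f(n) = n log₂(n) is O(n log n).
All listed options are valid Big-O bounds (upper bounds),
but O(n log n) is the tightest (smallest valid bound).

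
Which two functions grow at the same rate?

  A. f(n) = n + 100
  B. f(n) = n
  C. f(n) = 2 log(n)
A and B

Examining each function:
  A. n + 100 is O(n)
  B. n is O(n)
  C. 2 log(n) is O(log n)

Functions A and B both have the same complexity class.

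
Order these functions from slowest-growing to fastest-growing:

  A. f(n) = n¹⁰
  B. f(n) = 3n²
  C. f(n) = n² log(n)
B < C < A

Comparing growth rates:
B = 3n² is O(n²)
C = n² log(n) is O(n² log n)
A = n¹⁰ is O(n¹⁰)

Therefore, the order from slowest to fastest is: B < C < A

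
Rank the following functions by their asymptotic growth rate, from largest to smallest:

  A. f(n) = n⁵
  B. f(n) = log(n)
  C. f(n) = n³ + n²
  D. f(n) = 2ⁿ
D > A > C > B

Comparing growth rates:
D = 2ⁿ is O(2ⁿ)
A = n⁵ is O(n⁵)
C = n³ + n² is O(n³)
B = log(n) is O(log n)

Therefore, the order from fastest to slowest is: D > A > C > B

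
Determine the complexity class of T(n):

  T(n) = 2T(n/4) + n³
Θ(n³)

Master Theorem: a = 2, b = 4, f(n) = n³.
Compute the critical exponent d = log₄(2) = 0.500.
Compare f(n) = Θ(n³) against n^d:
  k = 3 > d = 0.500, so f(n) = Ω(n^(d+ε)) — Case 3.
  Regularity: a·(n/b)^3/n^3 = a/b^3 = 2/64 < 1 ✓.
  The top-level work dominates: T(n) = Θ(f(n)) = Θ(n³).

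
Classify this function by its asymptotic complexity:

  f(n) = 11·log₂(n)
O(log n)

The dominant term in 11·log₂(n) is 11·log₂(n), which is Θ(log n).
Constants are absorbed, so the tightest bound is O(log n).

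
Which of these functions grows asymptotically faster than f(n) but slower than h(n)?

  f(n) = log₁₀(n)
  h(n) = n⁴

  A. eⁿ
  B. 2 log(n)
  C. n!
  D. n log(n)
D

We need g(n) with log₁₀(n) = o(g(n)) and g(n) = o(n⁴), i.e. O(log n) ≺ g ≺ O(n⁴).
Check each option:
  A. eⁿ — O(eⁿ) does not grow strictly slower than h(n)
  B. 2 log(n) — O(log n) does not grow strictly faster than f(n)
  C. n! — O(n!) does not grow strictly slower than h(n)
  D. n log(n) — O(n log n) is strictly between O(log n) and O(n⁴) ✓

Only option D (n log(n)) lies strictly between.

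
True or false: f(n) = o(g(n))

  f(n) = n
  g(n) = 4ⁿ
True

f(n) = n is O(n), and g(n) = 4ⁿ is O(4ⁿ).
Since O(n) grows strictly slower than O(4ⁿ), f(n) = o(g(n)) is true.
This means lim(n→∞) f(n)/g(n) = 0.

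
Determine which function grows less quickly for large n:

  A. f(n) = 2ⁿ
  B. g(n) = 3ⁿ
A

f(n) = 2ⁿ is O(2ⁿ), while g(n) = 3ⁿ is O(3ⁿ).
Since O(2ⁿ) grows slower than O(3ⁿ), f(n) is dominated.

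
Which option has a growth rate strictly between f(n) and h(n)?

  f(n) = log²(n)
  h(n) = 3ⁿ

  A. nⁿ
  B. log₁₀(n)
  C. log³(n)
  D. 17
C

We need g(n) with log²(n) = o(g(n)) and g(n) = o(3ⁿ), i.e. O(log² n) ≺ g ≺ O(3ⁿ).
Check each option:
  A. nⁿ — O(nⁿ) does not grow strictly slower than h(n)
  B. log₁₀(n) — O(log n) does not grow strictly faster than f(n)
  C. log³(n) — O(log³ n) is strictly between O(log² n) and O(3ⁿ) ✓
  D. 17 — O(1) does not grow strictly faster than f(n)

Only option C (log³(n)) lies strictly between.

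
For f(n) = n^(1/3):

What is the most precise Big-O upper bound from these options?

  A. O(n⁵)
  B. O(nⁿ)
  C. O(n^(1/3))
C

f(n) = n^(1/3) is O(n^(1/3)).
All listed options are valid Big-O bounds (upper bounds),
but O(n^(1/3)) is the tightest (smallest valid bound).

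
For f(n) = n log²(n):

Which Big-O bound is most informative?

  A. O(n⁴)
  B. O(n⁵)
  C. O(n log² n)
C

f(n) = n log²(n) is O(n log² n).
All listed options are valid Big-O bounds (upper bounds),
but O(n log² n) is the tightest (smallest valid bound).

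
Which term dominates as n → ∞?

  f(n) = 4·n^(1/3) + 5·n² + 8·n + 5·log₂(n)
5·n²

Looking at each term:
  - 4·n^(1/3) is O(n^(1/3))
  - 5·n² is O(n²)
  - 8·n is O(n)
  - 5·log₂(n) is O(log n)

The term 5·n² (O(n²)) grows fastest and dominates all others.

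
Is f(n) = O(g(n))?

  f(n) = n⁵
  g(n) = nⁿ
True

f(n) = n⁵ is O(n⁵), and g(n) = nⁿ is O(nⁿ).
Since O(n⁵) ⊆ O(nⁿ) (f grows no faster than g), f(n) = O(g(n)) is true.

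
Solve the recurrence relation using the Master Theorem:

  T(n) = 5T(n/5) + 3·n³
Θ(n³)

Master Theorem: a = 5, b = 5, f(n) = 3·n³.
Compute the critical exponent d = log₅(5) = 1.
Compare f(n) = Θ(n³) against n^d:
  k = 3 > d = 1, so f(n) = Ω(n^(d+ε)) — Case 3.
  Regularity: a·(n/b)^3/n^3 = a/b^3 = 5/125 < 1 ✓.
  The top-level work dominates: T(n) = Θ(f(n)) = Θ(n³).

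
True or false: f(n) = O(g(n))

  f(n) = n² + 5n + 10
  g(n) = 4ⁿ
True

f(n) = n² + 5n + 10 is O(n²), and g(n) = 4ⁿ is O(4ⁿ).
Since O(n²) ⊆ O(4ⁿ) (f grows no faster than g), f(n) = O(g(n)) is true.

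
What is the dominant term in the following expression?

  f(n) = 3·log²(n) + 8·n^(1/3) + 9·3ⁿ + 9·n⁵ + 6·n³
9·3ⁿ

Looking at each term:
  - 3·log²(n) is O(log² n)
  - 8·n^(1/3) is O(n^(1/3))
  - 9·3ⁿ is O(3ⁿ)
  - 9·n⁵ is O(n⁵)
  - 6·n³ is O(n³)

The term 9·3ⁿ (O(3ⁿ)) grows fastest and dominates all others.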